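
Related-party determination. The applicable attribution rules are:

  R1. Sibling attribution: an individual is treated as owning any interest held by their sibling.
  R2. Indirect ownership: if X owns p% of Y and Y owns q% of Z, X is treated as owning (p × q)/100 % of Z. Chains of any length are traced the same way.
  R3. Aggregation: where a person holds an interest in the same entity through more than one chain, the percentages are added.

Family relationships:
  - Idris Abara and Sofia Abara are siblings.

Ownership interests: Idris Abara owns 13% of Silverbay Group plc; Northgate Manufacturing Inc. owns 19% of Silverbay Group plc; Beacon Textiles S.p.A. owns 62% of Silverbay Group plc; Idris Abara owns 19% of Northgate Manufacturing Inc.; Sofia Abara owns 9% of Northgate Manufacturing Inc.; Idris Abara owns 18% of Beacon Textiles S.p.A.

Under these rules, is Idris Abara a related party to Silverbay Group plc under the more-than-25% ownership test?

By sibling attribution (R1), Idris Abara is treated as also owning Sofia Abara's interest in Northgate Manufacturing Inc, giving 19% + 9% = 28%.
Chain via Beacon Textiles S.p.A. (R2): 18% × 62% = 11.16% of Silverbay Group plc.
Chain via Northgate Manufacturing Inc. (R2): 28% × 19% = 5.32% of Silverbay Group plc.
Direct interest in Silverbay Group plc: 13%.
Aggregating (R3): 11.16% + 5.32% + 13% = 29.48%.
29.48% exceeds the 25% threshold, so Idris is a related party to Silverbay Group plc.

Yes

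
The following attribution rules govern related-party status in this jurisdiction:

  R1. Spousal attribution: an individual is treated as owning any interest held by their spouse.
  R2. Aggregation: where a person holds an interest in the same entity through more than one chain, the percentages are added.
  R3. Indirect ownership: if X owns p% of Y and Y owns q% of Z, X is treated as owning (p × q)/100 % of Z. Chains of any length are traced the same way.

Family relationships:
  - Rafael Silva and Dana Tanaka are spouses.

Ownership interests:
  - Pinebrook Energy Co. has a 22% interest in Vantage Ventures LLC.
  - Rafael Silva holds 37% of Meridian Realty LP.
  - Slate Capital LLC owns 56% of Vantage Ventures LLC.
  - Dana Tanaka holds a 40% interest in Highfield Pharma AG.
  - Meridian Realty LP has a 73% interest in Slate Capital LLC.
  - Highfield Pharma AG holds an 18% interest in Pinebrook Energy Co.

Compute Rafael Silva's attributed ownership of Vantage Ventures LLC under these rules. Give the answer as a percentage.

16.7096%

By spousal attribution (R1), Rafael Silva is treated as owning Dana Tanaka's 40% interest in Highfield Pharma AG.
Chain via Meridian Realty LP → Slate Capital LLC (R3): 37% × 73% × 56% = 15.1256% of Vantage Ventures LLC.
Chain via Highfield Pharma AG → Pinebrook Energy Co. (R3): 40% × 18% × 22% = 1.584% of Vantage Ventures LLC.
Aggregating (R2): 15.1256% + 1.584% = 16.7096%.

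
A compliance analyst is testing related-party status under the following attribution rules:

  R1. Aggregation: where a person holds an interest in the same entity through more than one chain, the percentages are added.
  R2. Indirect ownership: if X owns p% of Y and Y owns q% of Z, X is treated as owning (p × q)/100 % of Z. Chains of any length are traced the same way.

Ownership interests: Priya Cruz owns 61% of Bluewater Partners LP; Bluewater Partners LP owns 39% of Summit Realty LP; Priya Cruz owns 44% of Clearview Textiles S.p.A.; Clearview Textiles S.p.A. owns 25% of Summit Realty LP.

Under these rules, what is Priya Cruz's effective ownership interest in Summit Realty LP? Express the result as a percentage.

34.79%

Chain via Bluewater Partners LP (R2): 61% × 39% = 23.79% of Summit Realty LP.
Chain via Clearview Textiles S.p.A. (R2): 44% × 25% = 11% of Summit Realty LP.
Aggregating (R1): 23.79% + 11% = 34.79%.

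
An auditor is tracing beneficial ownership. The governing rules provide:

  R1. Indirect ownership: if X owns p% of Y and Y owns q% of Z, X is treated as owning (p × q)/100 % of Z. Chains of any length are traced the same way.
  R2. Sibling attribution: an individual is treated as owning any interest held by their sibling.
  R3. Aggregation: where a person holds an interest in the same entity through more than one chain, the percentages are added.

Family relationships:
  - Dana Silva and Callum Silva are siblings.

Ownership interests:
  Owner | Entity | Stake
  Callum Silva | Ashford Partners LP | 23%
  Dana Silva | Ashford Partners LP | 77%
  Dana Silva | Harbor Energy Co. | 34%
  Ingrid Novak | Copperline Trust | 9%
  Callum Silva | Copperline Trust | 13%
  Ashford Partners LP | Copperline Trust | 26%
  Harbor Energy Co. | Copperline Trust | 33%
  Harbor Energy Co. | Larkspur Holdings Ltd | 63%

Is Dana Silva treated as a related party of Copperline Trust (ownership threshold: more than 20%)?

By sibling attribution (R2), Dana Silva is treated as also owning Callum Silva's interest in Ashford Partners LP, giving 77% + 23% = 100%.
By sibling attribution (R2), Dana Silva is treated as owning Callum Silva's 13% interest in Copperline Trust.
Chain via Ashford Partners LP (R1): 100% × 26% = 26% of Copperline Trust.
Chain via Harbor Energy Co. (R1): 34% × 33% = 11.22% of Copperline Trust.
Direct interest in Copperline Trust: 13%.
Aggregating (R3): 26% + 11.22% + 13% = 50.22%.
50.22% exceeds the 20% threshold, so Dana is a related party to Copperline Trust.

Yes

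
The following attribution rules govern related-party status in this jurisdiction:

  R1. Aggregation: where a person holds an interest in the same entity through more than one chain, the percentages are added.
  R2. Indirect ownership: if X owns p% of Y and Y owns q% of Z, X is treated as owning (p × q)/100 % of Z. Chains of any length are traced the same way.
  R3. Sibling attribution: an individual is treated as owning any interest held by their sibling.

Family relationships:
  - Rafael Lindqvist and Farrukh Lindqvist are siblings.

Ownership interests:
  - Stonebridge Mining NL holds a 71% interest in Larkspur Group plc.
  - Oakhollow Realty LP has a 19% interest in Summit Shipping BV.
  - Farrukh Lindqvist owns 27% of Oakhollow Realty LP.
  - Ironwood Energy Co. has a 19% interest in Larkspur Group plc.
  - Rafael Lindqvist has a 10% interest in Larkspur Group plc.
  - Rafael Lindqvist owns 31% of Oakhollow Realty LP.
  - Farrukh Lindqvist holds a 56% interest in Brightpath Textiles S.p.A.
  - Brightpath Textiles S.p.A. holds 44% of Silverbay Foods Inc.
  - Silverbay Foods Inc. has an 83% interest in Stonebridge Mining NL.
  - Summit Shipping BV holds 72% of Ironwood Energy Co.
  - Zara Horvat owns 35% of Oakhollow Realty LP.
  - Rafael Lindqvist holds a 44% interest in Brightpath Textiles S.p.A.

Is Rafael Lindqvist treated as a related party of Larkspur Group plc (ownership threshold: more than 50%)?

No

By sibling attribution (R3), Rafael Lindqvist is treated as also owning Farrukh Lindqvist's interest in Brightpath Textiles S.p.A, giving 44% + 56% = 100%.
By sibling attribution (R3), Rafael Lindqvist is treated as also owning Farrukh Lindqvist's interest in Oakhollow Realty LP, giving 31% + 27% = 58%.
Chain via Brightpath Textiles S.p.A. → Silverbay Foods Inc. → Stonebridge Mining NL (R2): 100% × 44% × 83% × 71% = 25.9292% of Larkspur Group plc.
Chain via Oakhollow Realty LP → Summit Shipping BV → Ironwood Energy Co. (R2): 58% × 19% × 72% × 19% = 1.507536% of Larkspur Group plc.
Direct interest in Larkspur Group plc: 10%.
Aggregating (R1): 25.9292% + 1.507536% + 10% = 37.436736%.
37.436736% does not exceed the 50% threshold, so Rafael is not a related party to Larkspur Group plc.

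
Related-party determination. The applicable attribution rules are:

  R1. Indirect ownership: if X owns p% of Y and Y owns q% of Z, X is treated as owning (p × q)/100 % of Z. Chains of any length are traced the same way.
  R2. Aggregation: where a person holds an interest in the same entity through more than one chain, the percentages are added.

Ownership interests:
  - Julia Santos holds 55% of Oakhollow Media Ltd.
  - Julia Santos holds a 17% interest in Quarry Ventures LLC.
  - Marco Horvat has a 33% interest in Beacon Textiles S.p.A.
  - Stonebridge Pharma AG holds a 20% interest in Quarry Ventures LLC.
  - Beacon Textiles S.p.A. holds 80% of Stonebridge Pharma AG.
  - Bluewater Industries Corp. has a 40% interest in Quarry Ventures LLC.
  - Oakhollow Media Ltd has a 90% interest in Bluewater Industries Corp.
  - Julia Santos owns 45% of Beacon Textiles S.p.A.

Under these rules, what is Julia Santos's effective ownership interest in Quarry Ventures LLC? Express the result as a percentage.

44%

Chain via Beacon Textiles S.p.A. → Stonebridge Pharma AG (R1): 45% × 80% × 20% = 7.2% of Quarry Ventures LLC.
Chain via Oakhollow Media Ltd → Bluewater Industries Corp. (R1): 55% × 90% × 40% = 19.8% of Quarry Ventures LLC.
Direct interest in Quarry Ventures LLC: 17%.
Aggregating (R2): 7.2% + 19.8% + 17% = 44%.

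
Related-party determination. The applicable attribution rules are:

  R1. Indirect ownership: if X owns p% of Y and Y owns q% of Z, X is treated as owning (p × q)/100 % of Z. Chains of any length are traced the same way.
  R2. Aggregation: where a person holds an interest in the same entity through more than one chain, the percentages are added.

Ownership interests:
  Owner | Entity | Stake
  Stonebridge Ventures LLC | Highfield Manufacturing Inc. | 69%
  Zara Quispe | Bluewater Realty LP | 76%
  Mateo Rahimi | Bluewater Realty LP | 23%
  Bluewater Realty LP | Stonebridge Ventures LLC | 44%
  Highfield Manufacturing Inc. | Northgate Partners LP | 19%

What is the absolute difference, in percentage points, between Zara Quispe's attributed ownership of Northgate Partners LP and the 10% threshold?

Chain via Bluewater Realty LP → Stonebridge Ventures LLC → Highfield Manufacturing Inc. (R1): 76% × 44% × 69% × 19% = 4.383984% of Northgate Partners LP.
4.383984% falls short of the 10% threshold by 5.616016 percentage points.

5.616016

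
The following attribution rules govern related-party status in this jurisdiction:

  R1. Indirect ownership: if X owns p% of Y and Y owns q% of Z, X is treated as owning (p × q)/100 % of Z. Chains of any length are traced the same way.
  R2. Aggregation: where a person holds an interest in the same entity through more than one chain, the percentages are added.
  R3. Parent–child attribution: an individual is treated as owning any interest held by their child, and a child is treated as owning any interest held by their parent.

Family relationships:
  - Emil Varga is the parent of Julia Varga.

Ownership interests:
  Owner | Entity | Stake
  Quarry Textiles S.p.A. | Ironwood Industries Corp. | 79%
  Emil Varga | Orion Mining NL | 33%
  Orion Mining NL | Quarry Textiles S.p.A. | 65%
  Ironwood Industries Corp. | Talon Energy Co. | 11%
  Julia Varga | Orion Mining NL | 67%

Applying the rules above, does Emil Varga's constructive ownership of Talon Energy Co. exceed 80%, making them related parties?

By parent–child attribution (R3), Emil Varga is treated as also owning Julia Varga's interest in Orion Mining NL, giving 33% + 67% = 100%.
Chain via Orion Mining NL → Quarry Textiles S.p.A. → Ironwood Industries Corp. (R1): 100% × 65% × 79% × 11% = 5.6485% of Talon Energy Co.
5.6485% does not exceed the 80% threshold, so Emil is not a related party to Talon Energy Co.

No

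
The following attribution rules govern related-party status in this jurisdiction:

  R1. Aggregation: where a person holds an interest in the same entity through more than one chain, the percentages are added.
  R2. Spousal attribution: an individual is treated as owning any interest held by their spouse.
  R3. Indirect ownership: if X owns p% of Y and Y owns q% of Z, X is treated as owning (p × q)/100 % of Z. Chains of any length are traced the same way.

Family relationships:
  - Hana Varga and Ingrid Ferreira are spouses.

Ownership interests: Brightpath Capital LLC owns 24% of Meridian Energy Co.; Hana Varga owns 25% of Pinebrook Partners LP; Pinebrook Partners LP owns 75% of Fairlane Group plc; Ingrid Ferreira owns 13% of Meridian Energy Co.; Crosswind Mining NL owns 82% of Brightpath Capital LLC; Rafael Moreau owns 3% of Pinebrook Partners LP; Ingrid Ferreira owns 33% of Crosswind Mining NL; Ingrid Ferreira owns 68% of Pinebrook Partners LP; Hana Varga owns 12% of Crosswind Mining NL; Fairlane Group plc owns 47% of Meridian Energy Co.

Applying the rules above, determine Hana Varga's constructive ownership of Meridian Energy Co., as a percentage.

By spousal attribution (R2), Hana Varga is treated as also owning Ingrid Ferreira's interest in Crosswind Mining NL, giving 12% + 33% = 45%.
By spousal attribution (R2), Hana Varga is treated as also owning Ingrid Ferreira's interest in Pinebrook Partners LP, giving 25% + 68% = 93%.
By spousal attribution (R2), Hana Varga is treated as owning Ingrid Ferreira's 13% interest in Meridian Energy Co.
Chain via Crosswind Mining NL → Brightpath Capital LLC (R3): 45% × 82% × 24% = 8.856% of Meridian Energy Co.
Chain via Pinebrook Partners LP → Fairlane Group plc (R3): 93% × 75% × 47% = 32.7825% of Meridian Energy Co.
Direct interest in Meridian Energy Co: 13%.
Aggregating (R1): 8.856% + 32.7825% + 13% = 54.6385%.

54.6385%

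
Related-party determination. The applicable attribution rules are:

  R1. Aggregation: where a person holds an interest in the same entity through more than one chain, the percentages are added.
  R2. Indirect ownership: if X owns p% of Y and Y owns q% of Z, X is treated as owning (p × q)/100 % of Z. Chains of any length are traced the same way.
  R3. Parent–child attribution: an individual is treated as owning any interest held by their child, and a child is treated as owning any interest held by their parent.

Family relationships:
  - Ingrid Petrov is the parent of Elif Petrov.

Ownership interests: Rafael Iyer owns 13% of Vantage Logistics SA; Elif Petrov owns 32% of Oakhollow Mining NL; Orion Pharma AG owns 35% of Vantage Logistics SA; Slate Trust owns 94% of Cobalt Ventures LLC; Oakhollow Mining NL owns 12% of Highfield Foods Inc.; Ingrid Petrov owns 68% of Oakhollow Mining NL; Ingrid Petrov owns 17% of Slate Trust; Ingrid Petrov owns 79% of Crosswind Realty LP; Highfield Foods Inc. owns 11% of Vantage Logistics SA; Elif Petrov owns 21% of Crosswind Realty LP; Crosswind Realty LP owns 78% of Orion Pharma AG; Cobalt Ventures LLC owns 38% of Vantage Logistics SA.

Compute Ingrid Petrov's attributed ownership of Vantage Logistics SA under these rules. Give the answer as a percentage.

34.6924%

By parent–child attribution (R3), Ingrid Petrov is treated as also owning Elif Petrov's interest in Oakhollow Mining NL, giving 68% + 32% = 100%.
By parent–child attribution (R3), Ingrid Petrov is treated as also owning Elif Petrov's interest in Crosswind Realty LP, giving 79% + 21% = 100%.
Chain via Oakhollow Mining NL → Highfield Foods Inc. (R2): 100% × 12% × 11% = 1.32% of Vantage Logistics SA.
Chain via Crosswind Realty LP → Orion Pharma AG (R2): 100% × 78% × 35% = 27.3% of Vantage Logistics SA.
Chain via Slate Trust → Cobalt Ventures LLC (R2): 17% × 94% × 38% = 6.0724% of Vantage Logistics SA.
Aggregating (R1): 1.32% + 27.3% + 6.0724% = 34.6924%.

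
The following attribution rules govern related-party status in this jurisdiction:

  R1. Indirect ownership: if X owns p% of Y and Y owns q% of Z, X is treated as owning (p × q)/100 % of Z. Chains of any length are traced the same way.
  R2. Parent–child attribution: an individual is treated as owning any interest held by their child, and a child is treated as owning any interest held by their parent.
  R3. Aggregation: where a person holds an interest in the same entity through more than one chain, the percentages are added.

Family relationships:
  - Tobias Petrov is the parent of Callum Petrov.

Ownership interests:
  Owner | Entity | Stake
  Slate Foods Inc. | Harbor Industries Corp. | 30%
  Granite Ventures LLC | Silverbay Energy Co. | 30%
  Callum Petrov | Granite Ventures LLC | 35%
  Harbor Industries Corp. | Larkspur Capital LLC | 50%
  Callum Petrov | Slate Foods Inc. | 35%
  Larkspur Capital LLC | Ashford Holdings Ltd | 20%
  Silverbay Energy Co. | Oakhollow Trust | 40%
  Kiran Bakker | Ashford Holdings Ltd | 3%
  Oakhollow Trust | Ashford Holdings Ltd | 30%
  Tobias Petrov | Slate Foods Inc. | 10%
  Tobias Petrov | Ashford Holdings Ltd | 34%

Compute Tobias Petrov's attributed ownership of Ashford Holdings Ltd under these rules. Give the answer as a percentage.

By parent–child attribution (R2), Tobias Petrov is treated as also owning Callum Petrov's interest in Slate Foods Inc, giving 10% + 35% = 45%.
By parent–child attribution (R2), Tobias Petrov is treated as owning Callum Petrov's 35% interest in Granite Ventures LLC.
Chain via Slate Foods Inc. → Harbor Industries Corp. → Larkspur Capital LLC (R1): 45% × 30% × 50% × 20% = 1.35% of Ashford Holdings Ltd.
Direct interest in Ashford Holdings Ltd: 34%.
Chain via Granite Ventures LLC → Silverbay Energy Co. → Oakhollow Trust (R1): 35% × 30% × 40% × 30% = 1.26% of Ashford Holdings Ltd.
Aggregating (R3): 1.35% + 34% + 1.26% = 36.61%.

36.61%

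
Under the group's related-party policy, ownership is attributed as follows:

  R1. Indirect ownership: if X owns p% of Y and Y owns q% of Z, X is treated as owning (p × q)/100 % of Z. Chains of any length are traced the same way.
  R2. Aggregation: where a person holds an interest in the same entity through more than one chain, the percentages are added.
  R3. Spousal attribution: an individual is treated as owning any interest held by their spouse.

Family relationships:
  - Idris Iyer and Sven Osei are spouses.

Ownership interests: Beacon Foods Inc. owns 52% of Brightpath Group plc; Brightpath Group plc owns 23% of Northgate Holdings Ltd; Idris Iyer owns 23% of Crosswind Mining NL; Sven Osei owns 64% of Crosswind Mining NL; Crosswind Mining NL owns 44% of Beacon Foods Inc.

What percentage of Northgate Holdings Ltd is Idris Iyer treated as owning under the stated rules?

4.578288%

By spousal attribution (R3), Idris Iyer is treated as also owning Sven Osei's interest in Crosswind Mining NL, giving 23% + 64% = 87%.
Chain via Crosswind Mining NL → Beacon Foods Inc. → Brightpath Group plc (R1): 87% × 44% × 52% × 23% = 4.578288% of Northgate Holdings Ltd.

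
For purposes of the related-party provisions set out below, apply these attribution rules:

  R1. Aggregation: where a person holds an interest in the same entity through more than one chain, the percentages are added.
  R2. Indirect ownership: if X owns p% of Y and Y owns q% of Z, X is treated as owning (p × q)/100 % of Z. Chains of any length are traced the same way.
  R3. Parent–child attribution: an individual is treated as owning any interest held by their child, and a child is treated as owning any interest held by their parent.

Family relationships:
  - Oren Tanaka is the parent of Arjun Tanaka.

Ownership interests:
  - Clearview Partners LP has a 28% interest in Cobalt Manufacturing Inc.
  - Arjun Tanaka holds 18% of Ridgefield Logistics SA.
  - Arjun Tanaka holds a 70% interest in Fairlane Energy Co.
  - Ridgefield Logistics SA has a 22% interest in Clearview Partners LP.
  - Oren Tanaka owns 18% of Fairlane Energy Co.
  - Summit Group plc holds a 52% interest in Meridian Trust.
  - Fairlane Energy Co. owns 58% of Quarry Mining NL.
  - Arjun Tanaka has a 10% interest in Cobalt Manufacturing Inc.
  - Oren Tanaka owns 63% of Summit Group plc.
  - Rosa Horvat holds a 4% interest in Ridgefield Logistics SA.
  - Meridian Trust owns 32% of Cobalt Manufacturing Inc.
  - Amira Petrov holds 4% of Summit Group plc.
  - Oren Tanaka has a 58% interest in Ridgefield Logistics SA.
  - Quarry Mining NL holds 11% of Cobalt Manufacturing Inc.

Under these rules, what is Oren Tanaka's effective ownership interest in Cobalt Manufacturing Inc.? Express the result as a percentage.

By parent–child attribution (R3), Oren Tanaka is treated as also owning Arjun Tanaka's interest in Ridgefield Logistics SA, giving 58% + 18% = 76%.
By parent–child attribution (R3), Oren Tanaka is treated as also owning Arjun Tanaka's interest in Fairlane Energy Co, giving 18% + 70% = 88%.
By parent–child attribution (R3), Oren Tanaka is treated as owning Arjun Tanaka's 10% interest in Cobalt Manufacturing Inc.
Chain via Ridgefield Logistics SA → Clearview Partners LP (R2): 76% × 22% × 28% = 4.6816% of Cobalt Manufacturing Inc.
Chain via Fairlane Energy Co. → Quarry Mining NL (R2): 88% × 58% × 11% = 5.6144% of Cobalt Manufacturing Inc.
Chain via Summit Group plc → Meridian Trust (R2): 63% × 52% × 32% = 10.4832% of Cobalt Manufacturing Inc.
Direct interest in Cobalt Manufacturing Inc: 10%.
Aggregating (R1): 4.6816% + 5.6144% + 10.4832% + 10% = 30.7792%.

30.7792%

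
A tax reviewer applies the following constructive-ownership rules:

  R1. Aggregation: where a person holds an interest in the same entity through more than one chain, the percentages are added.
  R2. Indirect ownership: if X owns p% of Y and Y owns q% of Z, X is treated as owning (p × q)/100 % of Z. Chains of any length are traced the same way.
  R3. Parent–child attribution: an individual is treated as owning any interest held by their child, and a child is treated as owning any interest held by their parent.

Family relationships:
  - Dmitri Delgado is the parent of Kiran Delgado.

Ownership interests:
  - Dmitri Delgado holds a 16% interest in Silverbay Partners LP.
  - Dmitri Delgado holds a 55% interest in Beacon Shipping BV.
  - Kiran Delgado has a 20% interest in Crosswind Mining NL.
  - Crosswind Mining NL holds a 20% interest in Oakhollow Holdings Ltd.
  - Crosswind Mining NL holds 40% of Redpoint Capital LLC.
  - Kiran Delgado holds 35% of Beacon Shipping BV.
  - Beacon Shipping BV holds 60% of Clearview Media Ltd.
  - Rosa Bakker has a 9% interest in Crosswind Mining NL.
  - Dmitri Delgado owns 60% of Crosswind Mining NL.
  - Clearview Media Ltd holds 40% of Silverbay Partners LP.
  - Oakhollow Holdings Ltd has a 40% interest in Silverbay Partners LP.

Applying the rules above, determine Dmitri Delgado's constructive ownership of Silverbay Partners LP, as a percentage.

44%

By parent–child attribution (R3), Dmitri Delgado is treated as also owning Kiran Delgado's interest in Crosswind Mining NL, giving 60% + 20% = 80%.
By parent–child attribution (R3), Dmitri Delgado is treated as also owning Kiran Delgado's interest in Beacon Shipping BV, giving 55% + 35% = 90%.
Chain via Crosswind Mining NL → Oakhollow Holdings Ltd (R2): 80% × 20% × 40% = 6.4% of Silverbay Partners LP.
Chain via Beacon Shipping BV → Clearview Media Ltd (R2): 90% × 60% × 40% = 21.6% of Silverbay Partners LP.
Direct interest in Silverbay Partners LP: 16%.
Aggregating (R1): 6.4% + 21.6% + 16% = 44%.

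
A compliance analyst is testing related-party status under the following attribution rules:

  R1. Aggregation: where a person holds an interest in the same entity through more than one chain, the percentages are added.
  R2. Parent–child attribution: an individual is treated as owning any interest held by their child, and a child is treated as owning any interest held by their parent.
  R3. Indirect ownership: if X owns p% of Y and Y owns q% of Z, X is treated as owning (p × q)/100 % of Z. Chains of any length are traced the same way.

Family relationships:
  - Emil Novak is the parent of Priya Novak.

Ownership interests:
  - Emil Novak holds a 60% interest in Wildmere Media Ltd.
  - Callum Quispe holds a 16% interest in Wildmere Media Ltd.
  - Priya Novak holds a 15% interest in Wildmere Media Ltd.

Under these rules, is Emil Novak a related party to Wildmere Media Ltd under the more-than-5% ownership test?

Yes

By parent–child attribution (R2), Emil Novak is treated as also owning Priya Novak's interest in Wildmere Media Ltd, giving 60% + 15% = 75%.
Direct interest in Wildmere Media Ltd: 75%.
75% exceeds the 5% threshold, so Emil is a related party to Wildmere Media Ltd.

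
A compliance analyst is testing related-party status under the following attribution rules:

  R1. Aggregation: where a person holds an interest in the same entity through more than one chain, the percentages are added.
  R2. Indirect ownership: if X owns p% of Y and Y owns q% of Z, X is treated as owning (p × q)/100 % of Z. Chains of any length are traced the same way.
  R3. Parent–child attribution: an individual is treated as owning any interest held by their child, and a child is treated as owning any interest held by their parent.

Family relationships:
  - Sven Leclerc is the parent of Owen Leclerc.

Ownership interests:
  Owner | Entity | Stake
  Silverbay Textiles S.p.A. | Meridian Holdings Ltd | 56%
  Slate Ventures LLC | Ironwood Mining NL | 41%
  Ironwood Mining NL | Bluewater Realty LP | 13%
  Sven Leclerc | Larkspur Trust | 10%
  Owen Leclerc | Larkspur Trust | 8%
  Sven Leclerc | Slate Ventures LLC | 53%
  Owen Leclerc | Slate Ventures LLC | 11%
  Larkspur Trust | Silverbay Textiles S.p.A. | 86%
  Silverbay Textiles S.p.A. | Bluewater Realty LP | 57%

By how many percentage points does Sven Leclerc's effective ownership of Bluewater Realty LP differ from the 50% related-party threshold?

By parent–child attribution (R3), Sven Leclerc is treated as also owning Owen Leclerc's interest in Slate Ventures LLC, giving 53% + 11% = 64%.
By parent–child attribution (R3), Sven Leclerc is treated as also owning Owen Leclerc's interest in Larkspur Trust, giving 10% + 8% = 18%.
Chain via Slate Ventures LLC → Ironwood Mining NL (R2): 64% × 41% × 13% = 3.4112% of Bluewater Realty LP.
Chain via Larkspur Trust → Silverbay Textiles S.p.A. (R2): 18% × 86% × 57% = 8.8236% of Bluewater Realty LP.
Aggregating (R1): 3.4112% + 8.8236% = 12.2348%.
12.2348% falls short of the 50% threshold by 37.7652 percentage points.

37.7652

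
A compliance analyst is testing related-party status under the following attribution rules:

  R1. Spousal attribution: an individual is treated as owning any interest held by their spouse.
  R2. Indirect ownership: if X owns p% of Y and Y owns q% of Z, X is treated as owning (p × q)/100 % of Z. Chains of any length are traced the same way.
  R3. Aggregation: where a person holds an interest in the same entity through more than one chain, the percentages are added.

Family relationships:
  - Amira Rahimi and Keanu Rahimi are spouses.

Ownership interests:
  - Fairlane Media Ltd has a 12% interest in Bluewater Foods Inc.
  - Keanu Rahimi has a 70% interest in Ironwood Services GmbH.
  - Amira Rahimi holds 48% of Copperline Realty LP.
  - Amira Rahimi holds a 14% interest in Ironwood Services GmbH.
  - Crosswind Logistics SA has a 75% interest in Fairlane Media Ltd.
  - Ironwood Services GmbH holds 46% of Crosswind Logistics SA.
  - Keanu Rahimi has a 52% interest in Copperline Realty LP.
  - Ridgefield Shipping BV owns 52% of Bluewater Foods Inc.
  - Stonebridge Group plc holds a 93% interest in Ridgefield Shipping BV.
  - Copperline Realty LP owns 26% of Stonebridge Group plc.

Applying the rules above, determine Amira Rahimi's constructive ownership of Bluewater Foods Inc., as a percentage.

By spousal attribution (R1), Amira Rahimi is treated as also owning Keanu Rahimi's interest in Ironwood Services GmbH, giving 14% + 70% = 84%.
By spousal attribution (R1), Amira Rahimi is treated as also owning Keanu Rahimi's interest in Copperline Realty LP, giving 48% + 52% = 100%.
Chain via Ironwood Services GmbH → Crosswind Logistics SA → Fairlane Media Ltd (R2): 84% × 46% × 75% × 12% = 3.4776% of Bluewater Foods Inc.
Chain via Copperline Realty LP → Stonebridge Group plc → Ridgefield Shipping BV (R2): 100% × 26% × 93% × 52% = 12.5736% of Bluewater Foods Inc.
Aggregating (R3): 3.4776% + 12.5736% = 16.0512%.

16.0512%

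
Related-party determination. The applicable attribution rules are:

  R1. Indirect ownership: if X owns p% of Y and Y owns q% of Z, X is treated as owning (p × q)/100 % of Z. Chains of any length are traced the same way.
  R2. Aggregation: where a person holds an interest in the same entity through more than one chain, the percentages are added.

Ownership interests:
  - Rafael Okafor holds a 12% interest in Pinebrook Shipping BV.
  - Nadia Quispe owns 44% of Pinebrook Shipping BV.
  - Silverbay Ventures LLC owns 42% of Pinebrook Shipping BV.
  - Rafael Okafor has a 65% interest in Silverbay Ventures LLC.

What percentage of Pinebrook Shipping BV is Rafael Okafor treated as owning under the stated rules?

Chain via Silverbay Ventures LLC (R1): 65% × 42% = 27.3% of Pinebrook Shipping BV.
Direct interest in Pinebrook Shipping BV: 12%.
Aggregating (R2): 27.3% + 12% = 39.3%.

39.3%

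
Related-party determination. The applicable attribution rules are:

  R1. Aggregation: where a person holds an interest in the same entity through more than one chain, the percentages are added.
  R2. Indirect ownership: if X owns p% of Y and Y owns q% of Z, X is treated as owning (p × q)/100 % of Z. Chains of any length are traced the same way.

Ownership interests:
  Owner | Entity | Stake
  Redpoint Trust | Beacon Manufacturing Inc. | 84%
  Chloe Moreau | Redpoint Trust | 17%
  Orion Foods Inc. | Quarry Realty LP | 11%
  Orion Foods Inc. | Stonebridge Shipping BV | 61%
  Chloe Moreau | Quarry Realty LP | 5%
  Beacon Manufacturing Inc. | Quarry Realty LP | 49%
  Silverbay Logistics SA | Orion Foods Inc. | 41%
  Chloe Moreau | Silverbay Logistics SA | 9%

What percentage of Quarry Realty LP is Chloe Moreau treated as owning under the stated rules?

12.4031%

Chain via Redpoint Trust → Beacon Manufacturing Inc. (R2): 17% × 84% × 49% = 6.9972% of Quarry Realty LP.
Chain via Silverbay Logistics SA → Orion Foods Inc. (R2): 9% × 41% × 11% = 0.4059% of Quarry Realty LP.
Direct interest in Quarry Realty LP: 5%.
Aggregating (R1): 6.9972% + 0.4059% + 5% = 12.4031%.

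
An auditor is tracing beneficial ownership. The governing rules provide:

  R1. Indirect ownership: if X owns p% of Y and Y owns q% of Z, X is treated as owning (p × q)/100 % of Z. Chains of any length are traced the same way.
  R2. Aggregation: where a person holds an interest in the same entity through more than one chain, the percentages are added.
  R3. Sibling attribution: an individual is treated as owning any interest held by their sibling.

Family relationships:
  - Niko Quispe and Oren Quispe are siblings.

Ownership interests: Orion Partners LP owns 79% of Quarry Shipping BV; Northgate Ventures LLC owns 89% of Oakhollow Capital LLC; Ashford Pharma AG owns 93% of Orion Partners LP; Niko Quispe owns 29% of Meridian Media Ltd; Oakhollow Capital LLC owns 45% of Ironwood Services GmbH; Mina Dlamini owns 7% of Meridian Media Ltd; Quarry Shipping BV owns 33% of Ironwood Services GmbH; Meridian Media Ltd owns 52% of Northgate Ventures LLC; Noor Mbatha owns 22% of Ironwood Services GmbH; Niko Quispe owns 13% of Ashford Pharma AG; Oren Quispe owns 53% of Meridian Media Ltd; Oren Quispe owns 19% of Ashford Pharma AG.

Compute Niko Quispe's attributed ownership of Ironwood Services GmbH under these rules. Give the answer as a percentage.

By sibling attribution (R3), Niko Quispe is treated as also owning Oren Quispe's interest in Meridian Media Ltd, giving 29% + 53% = 82%.
By sibling attribution (R3), Niko Quispe is treated as also owning Oren Quispe's interest in Ashford Pharma AG, giving 13% + 19% = 32%.
Chain via Meridian Media Ltd → Northgate Ventures LLC → Oakhollow Capital LLC (R1): 82% × 52% × 89% × 45% = 17.07732% of Ironwood Services GmbH.
Chain via Ashford Pharma AG → Orion Partners LP → Quarry Shipping BV (R1): 32% × 93% × 79% × 33% = 7.758432% of Ironwood Services GmbH.
Aggregating (R2): 17.07732% + 7.758432% = 24.835752%.

24.835752%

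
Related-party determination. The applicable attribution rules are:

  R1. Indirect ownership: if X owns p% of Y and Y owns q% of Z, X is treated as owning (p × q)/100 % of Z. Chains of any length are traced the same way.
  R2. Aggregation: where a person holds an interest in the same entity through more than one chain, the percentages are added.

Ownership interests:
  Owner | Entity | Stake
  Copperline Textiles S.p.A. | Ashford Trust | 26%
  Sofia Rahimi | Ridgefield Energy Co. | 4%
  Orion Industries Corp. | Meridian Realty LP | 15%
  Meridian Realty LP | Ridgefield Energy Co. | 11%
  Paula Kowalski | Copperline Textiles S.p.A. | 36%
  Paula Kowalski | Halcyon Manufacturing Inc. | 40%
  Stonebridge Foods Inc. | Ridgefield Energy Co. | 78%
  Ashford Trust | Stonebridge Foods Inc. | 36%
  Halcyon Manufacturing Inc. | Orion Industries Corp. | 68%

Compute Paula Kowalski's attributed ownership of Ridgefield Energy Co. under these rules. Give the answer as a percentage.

Chain via Halcyon Manufacturing Inc. → Orion Industries Corp. → Meridian Realty LP (R1): 40% × 68% × 15% × 11% = 0.4488% of Ridgefield Energy Co.
Chain via Copperline Textiles S.p.A. → Ashford Trust → Stonebridge Foods Inc. (R1): 36% × 26% × 36% × 78% = 2.628288% of Ridgefield Energy Co.
Aggregating (R2): 0.4488% + 2.628288% = 3.077088%.

3.077088%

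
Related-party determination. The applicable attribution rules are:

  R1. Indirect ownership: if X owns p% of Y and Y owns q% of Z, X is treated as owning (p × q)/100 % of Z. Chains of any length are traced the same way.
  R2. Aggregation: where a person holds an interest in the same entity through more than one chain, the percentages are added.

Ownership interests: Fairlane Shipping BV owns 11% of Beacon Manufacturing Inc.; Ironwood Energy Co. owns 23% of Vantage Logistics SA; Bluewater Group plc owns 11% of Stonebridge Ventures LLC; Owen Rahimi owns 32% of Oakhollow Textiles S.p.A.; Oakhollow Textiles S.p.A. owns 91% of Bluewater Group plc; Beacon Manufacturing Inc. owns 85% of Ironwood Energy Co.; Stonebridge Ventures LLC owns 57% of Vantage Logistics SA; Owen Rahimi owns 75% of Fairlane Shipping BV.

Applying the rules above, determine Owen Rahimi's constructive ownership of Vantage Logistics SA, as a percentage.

Chain via Fairlane Shipping BV → Beacon Manufacturing Inc. → Ironwood Energy Co. (R1): 75% × 11% × 85% × 23% = 1.612875% of Vantage Logistics SA.
Chain via Oakhollow Textiles S.p.A. → Bluewater Group plc → Stonebridge Ventures LLC (R1): 32% × 91% × 11% × 57% = 1.825824% of Vantage Logistics SA.
Aggregating (R2): 1.612875% + 1.825824% = 3.438699%.

3.438699%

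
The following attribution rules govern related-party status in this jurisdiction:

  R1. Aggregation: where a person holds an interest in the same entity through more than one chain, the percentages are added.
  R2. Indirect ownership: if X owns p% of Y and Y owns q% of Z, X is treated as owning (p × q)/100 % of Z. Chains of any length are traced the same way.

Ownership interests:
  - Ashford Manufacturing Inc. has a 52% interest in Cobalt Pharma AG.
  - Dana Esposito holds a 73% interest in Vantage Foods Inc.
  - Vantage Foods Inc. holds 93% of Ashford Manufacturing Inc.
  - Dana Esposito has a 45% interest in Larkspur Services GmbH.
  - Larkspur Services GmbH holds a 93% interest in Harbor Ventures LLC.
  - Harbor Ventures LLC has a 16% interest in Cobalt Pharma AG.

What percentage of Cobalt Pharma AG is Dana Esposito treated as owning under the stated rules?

41.9988%

Chain via Vantage Foods Inc. → Ashford Manufacturing Inc. (R2): 73% × 93% × 52% = 35.3028% of Cobalt Pharma AG.
Chain via Larkspur Services GmbH → Harbor Ventures LLC (R2): 45% × 93% × 16% = 6.696% of Cobalt Pharma AG.
Aggregating (R1): 35.3028% + 6.696% = 41.9988%.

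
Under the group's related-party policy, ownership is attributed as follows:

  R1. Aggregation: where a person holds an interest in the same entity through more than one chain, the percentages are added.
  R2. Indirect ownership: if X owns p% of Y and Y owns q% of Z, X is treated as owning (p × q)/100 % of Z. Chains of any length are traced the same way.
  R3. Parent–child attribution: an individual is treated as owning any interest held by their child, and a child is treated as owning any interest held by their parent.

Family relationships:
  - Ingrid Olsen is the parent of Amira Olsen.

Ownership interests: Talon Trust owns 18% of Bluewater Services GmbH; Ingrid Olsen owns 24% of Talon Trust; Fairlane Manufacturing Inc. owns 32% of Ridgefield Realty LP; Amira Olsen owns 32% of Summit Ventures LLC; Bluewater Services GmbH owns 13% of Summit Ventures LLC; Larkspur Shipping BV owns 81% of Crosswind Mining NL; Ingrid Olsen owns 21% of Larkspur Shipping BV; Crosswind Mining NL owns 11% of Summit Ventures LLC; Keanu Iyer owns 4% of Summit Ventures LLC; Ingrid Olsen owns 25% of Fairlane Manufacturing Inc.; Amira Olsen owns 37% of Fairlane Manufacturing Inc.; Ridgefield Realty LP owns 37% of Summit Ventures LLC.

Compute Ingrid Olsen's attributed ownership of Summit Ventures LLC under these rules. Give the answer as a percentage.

41.7735%

By parent–child attribution (R3), Ingrid Olsen is treated as also owning Amira Olsen's interest in Fairlane Manufacturing Inc, giving 25% + 37% = 62%.
By parent–child attribution (R3), Ingrid Olsen is treated as owning Amira Olsen's 32% interest in Summit Ventures LLC.
Chain via Talon Trust → Bluewater Services GmbH (R2): 24% × 18% × 13% = 0.5616% of Summit Ventures LLC.
Chain via Fairlane Manufacturing Inc. → Ridgefield Realty LP (R2): 62% × 32% × 37% = 7.3408% of Summit Ventures LLC.
Chain via Larkspur Shipping BV → Crosswind Mining NL (R2): 21% × 81% × 11% = 1.8711% of Summit Ventures LLC.
Direct interest in Summit Ventures LLC: 32%.
Aggregating (R1): 0.5616% + 7.3408% + 1.8711% + 32% = 41.7735%.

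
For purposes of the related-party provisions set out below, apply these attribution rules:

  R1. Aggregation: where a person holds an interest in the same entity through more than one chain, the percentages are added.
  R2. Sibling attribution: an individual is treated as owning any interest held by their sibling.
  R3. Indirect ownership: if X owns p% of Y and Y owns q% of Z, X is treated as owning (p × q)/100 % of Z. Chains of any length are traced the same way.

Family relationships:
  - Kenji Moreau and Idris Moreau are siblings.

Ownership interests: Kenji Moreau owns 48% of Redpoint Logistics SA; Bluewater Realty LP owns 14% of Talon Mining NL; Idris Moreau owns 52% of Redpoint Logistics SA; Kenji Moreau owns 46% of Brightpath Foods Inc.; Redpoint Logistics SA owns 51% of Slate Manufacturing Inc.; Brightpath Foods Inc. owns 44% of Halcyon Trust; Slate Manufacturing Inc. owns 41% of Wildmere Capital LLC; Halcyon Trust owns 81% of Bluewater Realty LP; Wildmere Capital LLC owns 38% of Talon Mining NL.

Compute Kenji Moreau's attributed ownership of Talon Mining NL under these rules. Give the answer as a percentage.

10.241016%

By sibling attribution (R2), Kenji Moreau is treated as also owning Idris Moreau's interest in Redpoint Logistics SA, giving 48% + 52% = 100%.
Chain via Redpoint Logistics SA → Slate Manufacturing Inc. → Wildmere Capital LLC (R3): 100% × 51% × 41% × 38% = 7.9458% of Talon Mining NL.
Chain via Brightpath Foods Inc. → Halcyon Trust → Bluewater Realty LP (R3): 46% × 44% × 81% × 14% = 2.295216% of Talon Mining NL.
Aggregating (R1): 7.9458% + 2.295216% = 10.241016%.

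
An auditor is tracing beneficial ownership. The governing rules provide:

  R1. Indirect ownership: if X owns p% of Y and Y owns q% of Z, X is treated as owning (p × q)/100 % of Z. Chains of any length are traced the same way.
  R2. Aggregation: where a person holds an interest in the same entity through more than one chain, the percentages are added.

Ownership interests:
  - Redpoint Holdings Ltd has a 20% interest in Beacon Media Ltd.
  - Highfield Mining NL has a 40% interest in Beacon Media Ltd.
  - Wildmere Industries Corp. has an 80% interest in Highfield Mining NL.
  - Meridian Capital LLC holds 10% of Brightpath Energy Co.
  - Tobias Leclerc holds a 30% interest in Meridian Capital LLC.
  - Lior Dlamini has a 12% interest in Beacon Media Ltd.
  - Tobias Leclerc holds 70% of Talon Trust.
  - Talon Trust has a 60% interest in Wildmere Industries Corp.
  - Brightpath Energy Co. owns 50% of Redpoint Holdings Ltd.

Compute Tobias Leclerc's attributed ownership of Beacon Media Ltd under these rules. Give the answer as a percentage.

13.74%

Chain via Talon Trust → Wildmere Industries Corp. → Highfield Mining NL (R1): 70% × 60% × 80% × 40% = 13.44% of Beacon Media Ltd.
Chain via Meridian Capital LLC → Brightpath Energy Co. → Redpoint Holdings Ltd (R1): 30% × 10% × 50% × 20% = 0.3% of Beacon Media Ltd.
Aggregating (R2): 13.44% + 0.3% = 13.74%.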